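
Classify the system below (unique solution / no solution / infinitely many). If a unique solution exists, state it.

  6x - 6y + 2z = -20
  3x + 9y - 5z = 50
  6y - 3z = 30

infinitely many solutions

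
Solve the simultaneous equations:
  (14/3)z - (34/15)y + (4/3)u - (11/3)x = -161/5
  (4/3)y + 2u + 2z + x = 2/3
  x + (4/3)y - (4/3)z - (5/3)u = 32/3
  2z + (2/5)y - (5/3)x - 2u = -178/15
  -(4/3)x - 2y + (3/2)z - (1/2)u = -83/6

Row-reduce:
R1 ← R1 / (-11/3).
R2 ← R2 − 1·R1.
R3 ← R3 − 1·R1.
R4 ← R4 + 5/3·R1.
R5 ← R5 + 4/3·R1.
R2 ← R2 / (118/165).
R1 ← R1 − 34/55·R2.
R3 ← R3 − 118/165·R2.
R4 ← R4 − 236/165·R2.
R5 ← R5 + 194/165·R2.
R3 ← R3 / (-10/3).
R1 ← R1 + 242/59·R3.
R2 ← R2 − 270/59·R3.
R4 ← R4 + 20/3·R3.
R5 ← R5 − 1835/354·R3.
Swap R4 and R5.
R4 ← R4 / (-661/236).
R1 ← R1 − 621/295·R4.
R2 ← R2 + 102/59·R4.
R3 ← R3 − 11/10·R4.
Row 5 reduces to 0 = -1, a contradiction. The system is inconsistent.

no solution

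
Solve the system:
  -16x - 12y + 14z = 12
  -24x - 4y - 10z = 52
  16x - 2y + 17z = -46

infinitely many solutions

Row-reduce:
R1 ← R1 / (-16).
R2 ← R2 + 24·R1.
R3 ← R3 − 16·R1.
R2 ← R2 / (14).
R1 ← R1 − 3/4·R2.
R3 ← R3 + 14·R2.
Rank is 2 with 3 unknowns, leaving z free.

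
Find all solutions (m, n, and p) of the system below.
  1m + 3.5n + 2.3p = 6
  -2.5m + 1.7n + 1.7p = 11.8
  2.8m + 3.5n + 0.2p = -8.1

m = -2, n = -1, p = 5

Row-reduce the augmented matrix:
R2 ← R2 + 5/2·R1.
R3 ← R3 − 14/5·R1.
R2 ← R2 / (209/20).
R1 ← R1 − 7/2·R2.
R3 ← R3 + 63/10·R2.
R3 ← R3 / (-18273/10450).
R1 ← R1 + 204/1045·R3.
R2 ← R2 − 149/209·R3.
Reading off the reduced rows gives m = -2, n = -1, p = 5.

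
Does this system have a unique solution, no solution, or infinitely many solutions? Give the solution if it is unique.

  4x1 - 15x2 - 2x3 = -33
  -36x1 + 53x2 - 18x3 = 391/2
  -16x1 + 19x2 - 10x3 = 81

Row-reduce:
R1 ← R1 / (4).
R2 ← R2 + 36·R1.
R3 ← R3 + 16·R1.
R2 ← R2 / (-82).
R1 ← R1 + 15/4·R2.
R3 ← R3 + 41·R2.
Row 3 reduces to 0 = -1/4, a contradiction. The system is inconsistent.

no solution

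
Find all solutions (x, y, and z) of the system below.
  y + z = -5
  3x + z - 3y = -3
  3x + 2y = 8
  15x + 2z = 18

Row-reduce the augmented matrix:
Swap R1 and R2.
R1 ← R1 / (3).
R3 ← R3 − 3·R1.
R4 ← R4 − 15·R1.
R1 ← R1 + 1·R2.
R3 ← R3 − 5·R2.
R4 ← R4 − 15·R2.
R3 ← R3 / (-6).
R1 ← R1 − 4/3·R3.
R2 ← R2 − 1·R3.
R4 ← R4 + 18·R3.
R4 reduces to 0 = 0, so the extra equation is consistent.
Reading off the reduced rows gives x = 2, y = 1, z = -6.

x = 2, y = 1, z = -6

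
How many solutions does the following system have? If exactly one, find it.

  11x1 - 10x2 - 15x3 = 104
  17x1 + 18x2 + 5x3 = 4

infinitely many solutions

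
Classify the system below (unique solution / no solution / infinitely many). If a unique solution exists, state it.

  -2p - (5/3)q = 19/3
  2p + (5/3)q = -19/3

infinitely many solutions

Row-reduce:
R1 ← R1 / (-2).
R2 ← R2 − 2·R1.
Rank is 1 with 2 unknowns, leaving q free.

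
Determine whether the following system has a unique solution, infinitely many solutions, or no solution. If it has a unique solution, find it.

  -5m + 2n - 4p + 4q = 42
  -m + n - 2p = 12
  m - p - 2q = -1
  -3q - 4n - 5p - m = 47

Row-reduce the augmented matrix:
R1 ← R1 / (-5).
R2 ← R2 + 1·R1.
R3 ← R3 − 1·R1.
R4 ← R4 + 1·R1.
R2 ← R2 / (3/5).
R1 ← R1 + 2/5·R2.
R3 ← R3 − 2/5·R2.
R4 ← R4 + 22/5·R2.
R3 ← R3 / (-1).
R2 ← R2 + 2·R3.
R4 ← R4 + 13·R3.
R4 ← R4 / (-1).
R1 ← R1 + 4/3·R4.
R3 ← R3 − 2/3·R4.
Reading off the reduced rows gives m = -6, n = -4, p = -5, q = 0.

m = -6, n = -4, p = -5, q = 0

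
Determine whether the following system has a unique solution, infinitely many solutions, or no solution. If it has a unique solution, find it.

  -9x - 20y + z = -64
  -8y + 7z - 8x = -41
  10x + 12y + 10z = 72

Row-reduce the augmented matrix:
R1 ← R1 / (-9).
R2 ← R2 + 8·R1.
R3 ← R3 − 10·R1.
R2 ← R2 / (88/9).
R1 ← R1 − 20/9·R2.
R3 ← R3 + 92/9·R2.
R3 ← R3 / (35/2).
R1 ← R1 + 3/2·R3.
R2 ← R2 − 5/8·R3.
Reading off the reduced rows gives x = 5, y = 1, z = 1.

x = 5, y = 1, z = 1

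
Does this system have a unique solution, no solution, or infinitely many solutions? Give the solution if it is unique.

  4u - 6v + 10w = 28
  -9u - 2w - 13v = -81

infinitely many solutions

Row-reduce:
R1 ← R1 / (4).
R2 ← R2 + 9·R1.
R2 ← R2 / (-53/2).
R1 ← R1 + 3/2·R2.
Rank is 2 with 3 unknowns, leaving w free.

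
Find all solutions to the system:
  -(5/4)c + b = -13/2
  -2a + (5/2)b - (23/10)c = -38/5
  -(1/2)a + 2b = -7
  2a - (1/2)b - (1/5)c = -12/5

Row-reduce:
Swap R1 and R2.
R1 ← R1 / (-2).
R3 ← R3 + 1/2·R1.
R4 ← R4 − 2·R1.
R1 ← R1 + 5/4·R2.
R3 ← R3 − 11/8·R2.
R4 ← R4 − 2·R2.
R3 ← R3 / (367/160).
R1 ← R1 + 33/80·R3.
R2 ← R2 + 5/4·R3.
Row 4 reduces to 0 = 3, a contradiction. The system is inconsistent.

no solution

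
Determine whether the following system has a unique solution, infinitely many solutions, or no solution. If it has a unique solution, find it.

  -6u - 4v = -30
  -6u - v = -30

Row-reduce the augmented matrix:
R1 ← R1 / (-6).
R2 ← R2 + 6·R1.
R2 ← R2 / (3).
R1 ← R1 − 2/3·R2.
Reading off the reduced rows gives u = 5, v = 0.

u = 5, v = 0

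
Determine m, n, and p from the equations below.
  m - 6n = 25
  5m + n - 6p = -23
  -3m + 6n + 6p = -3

Row-reduce the augmented matrix:
R2 ← R2 − 5·R1.
R3 ← R3 + 3·R1.
R2 ← R2 / (31).
R1 ← R1 + 6·R2.
R3 ← R3 + 12·R2.
R3 ← R3 / (114/31).
R1 ← R1 + 36/31·R3.
R2 ← R2 + 6/31·R3.
Reading off the reduced rows gives m = 1, n = -4, p = 4.

m = 1, n = -4, p = 4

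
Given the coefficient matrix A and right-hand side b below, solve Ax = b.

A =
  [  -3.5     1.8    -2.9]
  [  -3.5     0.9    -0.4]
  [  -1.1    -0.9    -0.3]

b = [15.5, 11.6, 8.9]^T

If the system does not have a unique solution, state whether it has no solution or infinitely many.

Row-reduce the augmented matrix:
R1 ← R1 / (-7/2).
R2 ← R2 + 7/2·R1.
R3 ← R3 + 11/10·R1.
R2 ← R2 / (-9/10).
R1 ← R1 + 18/35·R2.
R3 ← R3 + 513/350·R2.
R3 ← R3 / (-173/50).
R1 ← R1 + 3/5·R3.
R2 ← R2 + 25/9·R3.
Reading off the reduced rows gives x_1 = -4, x_2 = -4, x_3 = -3.

x_1 = -4, x_2 = -4, x_3 = -3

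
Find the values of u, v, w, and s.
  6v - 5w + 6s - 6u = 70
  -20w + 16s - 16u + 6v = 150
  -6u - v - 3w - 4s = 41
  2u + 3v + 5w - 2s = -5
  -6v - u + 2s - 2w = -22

Row-reduce the augmented matrix:
R1 ← R1 / (-6).
R2 ← R2 + 16·R1.
R3 ← R3 + 6·R1.
R4 ← R4 − 2·R1.
R5 ← R5 + 1·R1.
R2 ← R2 / (-10).
R1 ← R1 + 1·R2.
R3 ← R3 + 7·R2.
R4 ← R4 − 5·R2.
R5 ← R5 + 7·R2.
R3 ← R3 / (20/3).
R1 ← R1 − 3/2·R3.
R2 ← R2 − 2/3·R3.
R5 ← R5 − 7/2·R3.
Swap R4 and R5.
R4 ← R4 / (25/4).
R1 ← R1 − 5/4·R4.
R2 ← R2 − 1·R4.
R3 ← R3 + 3/2·R4.
R5 reduces to 0 = 0, so the extra equation is consistent.
Reading off the reduced rows gives u = -6, v = 5, w = -2, s = -1.

u = -6, v = 5, w = -2, s = -1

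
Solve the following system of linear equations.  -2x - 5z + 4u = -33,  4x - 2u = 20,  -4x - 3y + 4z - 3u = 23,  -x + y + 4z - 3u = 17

Row-reduce the augmented matrix:
R1 ← R1 / (-2).
R2 ← R2 − 4·R1.
R3 ← R3 + 4·R1.
R4 ← R4 + 1·R1.
Swap R2 and R3.
R2 ← R2 / (-3).
R4 ← R4 − 1·R2.
R3 ← R3 / (-10).
R1 ← R1 − 5/2·R3.
R2 ← R2 + 14/3·R3.
R4 ← R4 − 67/6·R3.
R4 ← R4 / (-59/30).
R1 ← R1 + 1/2·R4.
R2 ← R2 − 13/15·R4.
R3 ← R3 + 3/5·R4.
Reading off the reduced rows gives x = 2, y = -3, z = 1, u = -6.

x = 2, y = -3, z = 1, u = -6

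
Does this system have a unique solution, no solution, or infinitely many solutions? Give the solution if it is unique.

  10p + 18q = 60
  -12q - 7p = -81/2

p = 3/2, q = 5/2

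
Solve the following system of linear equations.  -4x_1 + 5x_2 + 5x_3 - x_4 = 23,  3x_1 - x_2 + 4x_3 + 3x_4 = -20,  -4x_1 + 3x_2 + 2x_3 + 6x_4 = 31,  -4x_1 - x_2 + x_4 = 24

Row-reduce the augmented matrix:
R1 ← R1 / (-4).
R2 ← R2 − 3·R1.
R3 ← R3 + 4·R1.
R4 ← R4 + 4·R1.
R2 ← R2 / (11/4).
R1 ← R1 + 5/4·R2.
R3 ← R3 + 2·R2.
R4 ← R4 + 6·R2.
R3 ← R3 / (29/11).
R1 ← R1 − 25/11·R3.
R2 ← R2 − 31/11·R3.
R4 ← R4 − 131/11·R3.
R4 ← R4 / (-931/29).
R1 ← R1 + 179/29·R4.
R2 ← R2 + 244/29·R4.
R3 ← R3 − 95/29·R4.
Reading off the reduced rows gives x_1 = -6, x_2 = 1, x_3 = -1, x_4 = 1.

x_1 = -6, x_2 = 1, x_3 = -1, x_4 = 1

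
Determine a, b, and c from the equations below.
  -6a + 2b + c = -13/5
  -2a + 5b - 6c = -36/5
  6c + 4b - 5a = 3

Row-reduce the augmented matrix:
R1 ← R1 / (-6).
R2 ← R2 + 2·R1.
R3 ← R3 + 5·R1.
R2 ← R2 / (13/3).
R1 ← R1 + 1/3·R2.
R3 ← R3 − 7/3·R2.
R3 ← R3 / (223/26).
R1 ← R1 + 17/26·R3.
R2 ← R2 + 19/13·R3.
Reading off the reduced rows gives a = 3/5, b = 0, c = 1.

a = 3/5, b = 0, c = 1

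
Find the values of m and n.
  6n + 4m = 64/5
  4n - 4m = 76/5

Row-reduce the augmented matrix:
R1 ← R1 / (4).
R2 ← R2 + 4·R1.
R2 ← R2 / (10).
R1 ← R1 − 3/2·R2.
Reading off the reduced rows gives m = -1, n = 14/5.

m = -1, n = 14/5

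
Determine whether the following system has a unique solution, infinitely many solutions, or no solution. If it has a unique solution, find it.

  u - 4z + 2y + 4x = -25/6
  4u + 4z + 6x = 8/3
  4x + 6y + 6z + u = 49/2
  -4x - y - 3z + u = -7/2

x = -1, y = 3, z = 5/3, u = 1/2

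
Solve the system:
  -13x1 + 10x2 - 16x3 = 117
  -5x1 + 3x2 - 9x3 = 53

infinitely many solutions

Row-reduce:
R1 ← R1 / (-13).
R2 ← R2 + 5·R1.
R2 ← R2 / (-11/13).
R1 ← R1 + 10/13·R2.
Rank is 2 with 3 unknowns, leaving x3 free.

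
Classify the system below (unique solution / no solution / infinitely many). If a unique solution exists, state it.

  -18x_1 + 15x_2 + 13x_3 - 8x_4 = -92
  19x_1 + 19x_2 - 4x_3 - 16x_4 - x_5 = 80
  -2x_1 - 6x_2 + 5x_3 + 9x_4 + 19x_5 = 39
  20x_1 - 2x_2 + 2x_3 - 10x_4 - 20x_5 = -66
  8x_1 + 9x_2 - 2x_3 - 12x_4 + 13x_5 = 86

x_1 = 2, x_2 = 2, x_3 = -6, x_4 = 1, x_5 = 4

Row-reduce the augmented matrix:
R1 ← R1 / (-18).
R2 ← R2 − 19·R1.
R3 ← R3 + 2·R1.
R4 ← R4 − 20·R1.
R5 ← R5 − 8·R1.
R2 ← R2 / (209/6).
R1 ← R1 + 5/6·R2.
R3 ← R3 + 23/3·R2.
R4 ← R4 − 44/3·R2.
R5 ← R5 − 47/3·R2.
R3 ← R3 / (3571/627).
R1 ← R1 + 307/627·R3.
R2 ← R2 − 175/627·R3.
R4 ← R4 − 704/57·R3.
R5 ← R5 + 373/627·R3.
R4 ← R4 / (-65614/3571).
R1 ← R1 − 883/3571·R4.
R2 ← R2 + 3295/3571·R4.
R3 ← R3 − 2827/3571·R4.
R5 ← R5 + 14607/3571·R4.
R5 ← R5 / (946036/32807).
R1 ← R1 − 25558/32807·R5.
R2 ← R2 − 68217/32807·R5.
R3 ← R3 − 22937/32807·R5.
R4 ← R4 − 107674/32807·R5.
Reading off the reduced rows gives x_1 = 2, x_2 = 2, x_3 = -6, x_4 = 1, x_5 = 4.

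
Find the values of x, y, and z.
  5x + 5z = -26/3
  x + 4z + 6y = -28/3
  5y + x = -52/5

x = -12/5, y = -8/5, z = 2/3

Row-reduce the augmented matrix:
R1 ← R1 / (5).
R2 ← R2 − 1·R1.
R3 ← R3 − 1·R1.
R2 ← R2 / (6).
R3 ← R3 − 5·R2.
R3 ← R3 / (-7/2).
R1 ← R1 − 1·R3.
R2 ← R2 − 1/2·R3.
Reading off the reduced rows gives x = -12/5, y = -8/5, z = 2/3.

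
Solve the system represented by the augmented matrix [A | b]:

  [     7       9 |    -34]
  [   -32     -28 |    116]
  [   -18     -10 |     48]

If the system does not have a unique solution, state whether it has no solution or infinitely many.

x_1 = -1, x_2 = -3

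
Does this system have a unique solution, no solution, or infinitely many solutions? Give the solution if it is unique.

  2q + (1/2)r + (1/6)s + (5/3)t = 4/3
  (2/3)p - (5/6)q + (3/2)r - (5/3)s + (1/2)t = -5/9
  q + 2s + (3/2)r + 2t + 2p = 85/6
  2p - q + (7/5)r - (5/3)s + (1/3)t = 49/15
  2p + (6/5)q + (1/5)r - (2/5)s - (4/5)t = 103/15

Row-reduce the augmented matrix:
Swap R1 and R2.
R1 ← R1 / (2/3).
R3 ← R3 − 2·R1.
R4 ← R4 − 2·R1.
R5 ← R5 − 2·R1.
R2 ← R2 / (2).
R1 ← R1 + 5/4·R2.
R3 ← R3 − 7/2·R2.
R4 ← R4 − 3/2·R2.
R5 ← R5 − 37/10·R2.
R3 ← R3 / (-31/8).
R1 ← R1 − 41/16·R3.
R2 ← R2 − 1/4·R3.
R4 ← R4 + 139/40·R3.
R5 ← R5 + 209/40·R3.
R4 ← R4 / (-2611/930).
R1 ← R1 − 253/124·R4.
R2 ← R2 − 16/31·R4.
R3 ← R3 + 161/93·R4.
R5 ← R5 + 4421/930·R4.
R5 ← R5 / (-22224/13055).
R1 ← R1 − 32/2611·R5.
R2 ← R2 − 1649/2611·R5.
R3 ← R3 − 290/373·R5.
R4 ← R4 − 232/2611·R5.
Reading off the reduced rows gives p = 3, q = 2/3, r = 7/3, s = 3, t = -1.

p = 3, q = 2/3, r = 7/3, s = 3, t = -1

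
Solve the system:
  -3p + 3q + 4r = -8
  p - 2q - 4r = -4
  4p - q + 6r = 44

Row-reduce the augmented matrix:
R1 ← R1 / (-3).
R2 ← R2 − 1·R1.
R3 ← R3 − 4·R1.
R2 ← R2 / (-1).
R1 ← R1 + 1·R2.
R3 ← R3 − 3·R2.
R3 ← R3 / (10/3).
R1 ← R1 − 4/3·R3.
R2 ← R2 − 8/3·R3.
Reading off the reduced rows gives p = 4, q = -4, r = 4.

p = 4, q = -4, r = 4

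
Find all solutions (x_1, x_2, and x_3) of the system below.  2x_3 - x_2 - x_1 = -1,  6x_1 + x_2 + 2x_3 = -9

infinitely many solutions

Row-reduce:
R1 ← R1 / (-1).
R2 ← R2 − 6·R1.
R2 ← R2 / (-5).
R1 ← R1 − 1·R2.
Rank is 2 with 3 unknowns, leaving x_3 free.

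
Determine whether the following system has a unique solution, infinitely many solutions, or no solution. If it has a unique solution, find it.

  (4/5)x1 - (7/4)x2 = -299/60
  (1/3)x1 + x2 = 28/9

Row-reduce the augmented matrix:
R1 ← R1 / (4/5).
R2 ← R2 − 1/3·R1.
R2 ← R2 / (83/48).
R1 ← R1 + 35/16·R2.
Reading off the reduced rows gives x1 = 1/3, x2 = 3.

x1 = 1/3, x2 = 3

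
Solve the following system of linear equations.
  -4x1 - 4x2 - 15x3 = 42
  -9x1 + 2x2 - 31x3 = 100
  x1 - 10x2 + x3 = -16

infinitely many solutions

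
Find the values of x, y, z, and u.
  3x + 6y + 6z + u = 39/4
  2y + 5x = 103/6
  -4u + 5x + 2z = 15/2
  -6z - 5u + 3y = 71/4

Row-reduce the augmented matrix:
R1 ← R1 / (3).
R2 ← R2 − 5·R1.
R3 ← R3 − 5·R1.
R2 ← R2 / (-8).
R1 ← R1 − 2·R2.
R3 ← R3 + 10·R2.
R4 ← R4 − 3·R2.
R3 ← R3 / (9/2).
R1 ← R1 + 1/2·R3.
R2 ← R2 − 5/4·R3.
R4 ← R4 + 39/4·R3.
R4 ← R4 / (-241/18).
R1 ← R1 + 13/27·R4.
R2 ← R2 − 65/54·R4.
R3 ← R3 + 43/54·R4.
Reading off the reduced rows gives x = 5/2, y = 7/3, z = -2, u = 1/4.

x = 5/2, y = 7/3, z = -2, u = 1/4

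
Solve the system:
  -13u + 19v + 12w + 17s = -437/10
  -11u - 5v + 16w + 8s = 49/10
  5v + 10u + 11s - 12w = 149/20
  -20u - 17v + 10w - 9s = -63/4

u = 11/4, v = -7/4, w = 7/5, s = 1/2

Row-reduce the augmented matrix:
R1 ← R1 / (-13).
R2 ← R2 + 11·R1.
R3 ← R3 − 10·R1.
R4 ← R4 + 20·R1.
R2 ← R2 / (-274/13).
R1 ← R1 + 19/13·R2.
R3 ← R3 − 255/13·R2.
R4 ← R4 + 601/13·R2.
R3 ← R3 / (366/137).
R1 ← R1 + 182/137·R3.
R2 ← R2 + 38/137·R3.
R4 ← R4 + 2916/137·R3.
R4 ← R4 / (15047/122).
R1 ← R1 − 1492/183·R4.
R2 ← R2 − 400/183·R4.
R3 ← R3 − 4969/732·R4.
Reading off the reduced rows gives u = 11/4, v = -7/4, w = 7/5, s = 1/2.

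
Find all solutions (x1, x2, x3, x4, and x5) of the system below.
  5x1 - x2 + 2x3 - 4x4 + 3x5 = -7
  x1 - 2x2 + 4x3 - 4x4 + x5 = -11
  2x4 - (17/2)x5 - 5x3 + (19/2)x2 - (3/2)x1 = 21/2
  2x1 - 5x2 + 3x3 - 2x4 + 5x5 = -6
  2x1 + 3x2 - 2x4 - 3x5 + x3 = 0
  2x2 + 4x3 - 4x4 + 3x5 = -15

no solution

Row-reduce:
R1 ← R1 / (5).
R2 ← R2 − 1·R1.
R3 ← R3 + 3/2·R1.
R4 ← R4 − 2·R1.
R5 ← R5 − 2·R1.
R2 ← R2 / (-9/5).
R1 ← R1 + 1/5·R2.
R3 ← R3 − 46/5·R2.
R4 ← R4 + 23/5·R2.
R5 ← R5 − 17/5·R2.
R6 ← R6 − 2·R2.
R3 ← R3 / (14).
R2 ← R2 + 2·R3.
R4 ← R4 + 7·R3.
R5 ← R5 − 7·R3.
R6 ← R6 − 8·R3.
Swap R4 and R5.
R4 ← R4 / (4/3).
R1 ← R1 + 4/9·R4.
R2 ← R2 + 4/9·R4.
R3 ← R3 + 10/9·R4.
R6 ← R6 − 4/3·R4.
Swap R5 and R6.
R5 ← R5 / (51/7).
R1 ← R1 − 1/3·R5.
R2 ← R2 + 26/21·R5.
R3 ← R3 + 20/21·R5.
R4 ← R4 + 1/2·R5.
Row 6 reduces to 0 = 1, a contradiction. The system is inconsistent.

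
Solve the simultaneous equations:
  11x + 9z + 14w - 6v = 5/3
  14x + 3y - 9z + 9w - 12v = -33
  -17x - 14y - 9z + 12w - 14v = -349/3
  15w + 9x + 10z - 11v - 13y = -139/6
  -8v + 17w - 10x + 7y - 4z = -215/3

Row-reduce the augmented matrix:
R1 ← R1 / (11).
R2 ← R2 − 14·R1.
R3 ← R3 + 17·R1.
R4 ← R4 − 9·R1.
R5 ← R5 + 10·R1.
R2 ← R2 / (3).
R3 ← R3 + 14·R2.
R4 ← R4 + 13·R2.
R5 ← R5 − 7·R2.
R3 ← R3 / (-996/11).
R1 ← R1 − 9/11·R3.
R2 ← R2 + 75/11·R3.
R4 ← R4 + 86·R3.
R5 ← R5 − 571/11·R3.
R4 ← R4 / (-20564/747).
R1 ← R1 − 100/83·R4.
R2 ← R2 + 197/83·R4.
R3 ← R3 − 62/747·R4.
R5 ← R5 − 34358/747·R4.
R5 ← R5 / (-8347/10282).
R1 ← R1 + 1131/5141·R5.
R2 ← R2 − 8501/20564·R5.
R3 ← R3 − 5465/10282·R5.
R4 ← R4 + 12285/20564·R5.
Reading off the reduced rows gives x = 2, y = 2/3, z = 2, w = -5/3, v = 5/2.

x = 2, y = 2/3, z = 2, w = -5/3, v = 5/2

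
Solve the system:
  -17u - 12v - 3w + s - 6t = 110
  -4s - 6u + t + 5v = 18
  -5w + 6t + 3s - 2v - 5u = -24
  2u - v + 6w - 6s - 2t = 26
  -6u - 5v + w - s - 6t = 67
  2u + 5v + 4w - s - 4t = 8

Row-reduce the augmented matrix:
R1 ← R1 / (-17).
R2 ← R2 + 6·R1.
R3 ← R3 + 5·R1.
R4 ← R4 − 2·R1.
R5 ← R5 + 6·R1.
R6 ← R6 − 2·R1.
R2 ← R2 / (157/17).
R1 ← R1 − 12/17·R2.
R3 ← R3 − 26/17·R2.
R4 ← R4 + 41/17·R2.
R5 ← R5 + 13/17·R2.
R6 ← R6 − 61/17·R2.
R3 ← R3 / (-674/157).
R1 ← R1 − 15/157·R3.
R2 ← R2 − 18/157·R3.
R4 ← R4 − 930/157·R3.
R5 ← R5 − 337/157·R3.
R6 ← R6 − 508/157·R3.
R4 ← R4 / (-772/337).
R1 ← R1 − 118/337·R4.
R2 ← R2 + 128/337·R4.
R3 ← R3 + 269/337·R4.
R6 ← R6 − 1143/337·R4.
Swap R5 and R6.
R5 ← R5 / (8919/772).
R1 ← R1 − 585/386·R5.
R2 ← R2 + 157/193·R5.
R3 ← R3 + 3485/772·R5.
R4 ← R4 + 2733/772·R5.
R6 reduces to 0 = 0, so the extra equation is consistent.
Reading off the reduced rows gives u = -3, v = -2, w = -1, s = -4, t = -6.

u = -3, v = -2, w = -1, s = -4, t = -6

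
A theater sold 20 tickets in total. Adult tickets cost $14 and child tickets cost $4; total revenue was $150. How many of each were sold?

adult tickets: 7, child tickets: 13

Let a = adult tickets, c = child tickets.
  a + c = 20
  4c + 14a = 150
From equation 1: a = 20 − c.
Substitute into equation 2 and solve: c = 13.
Then a = 7.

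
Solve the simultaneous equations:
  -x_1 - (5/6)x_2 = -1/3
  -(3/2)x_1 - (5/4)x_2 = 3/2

Row-reduce:
R1 ← R1 / (-1).
R2 ← R2 + 3/2·R1.
Row 2 reduces to 0 = 2, a contradiction. The system is inconsistent.

no solution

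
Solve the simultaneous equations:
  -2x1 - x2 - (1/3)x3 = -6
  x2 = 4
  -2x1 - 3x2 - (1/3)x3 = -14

infinitely many solutions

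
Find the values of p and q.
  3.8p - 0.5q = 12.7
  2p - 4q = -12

Row-reduce the augmented matrix:
R1 ← R1 / (19/5).
R2 ← R2 − 2·R1.
R2 ← R2 / (-71/19).
R1 ← R1 + 5/38·R2.
Reading off the reduced rows gives p = 4, q = 5.

p = 4, q = 5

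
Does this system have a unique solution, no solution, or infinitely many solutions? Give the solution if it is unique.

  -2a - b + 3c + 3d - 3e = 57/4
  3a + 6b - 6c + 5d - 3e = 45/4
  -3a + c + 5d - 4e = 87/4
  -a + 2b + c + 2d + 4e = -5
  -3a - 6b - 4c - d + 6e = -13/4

a = -1, b = -1, c = -1/2, d = 9/4, e = -2

Row-reduce the augmented matrix:
R1 ← R1 / (-2).
R2 ← R2 − 3·R1.
R3 ← R3 + 3·R1.
R4 ← R4 + 1·R1.
R5 ← R5 + 3·R1.
R2 ← R2 / (9/2).
R1 ← R1 − 1/2·R2.
R3 ← R3 − 3/2·R2.
R4 ← R4 − 5/2·R2.
R5 ← R5 + 9/2·R2.
R3 ← R3 / (-3).
R1 ← R1 + 4/3·R3.
R2 ← R2 + 1/3·R3.
R4 ← R4 − 1/3·R3.
R5 ← R5 + 10·R3.
R4 ← R4 / (-137/27).
R1 ← R1 + 37/27·R4.
R2 ← R2 − 65/27·R4.
R3 ← R3 − 8/9·R4.
R5 ← R5 − 116/9·R4.
R5 ← R5 / (2521/137).
R1 ← R1 + 233/137·R5.
R2 ← R2 − 376/137·R5.
R3 ← R3 − 103/137·R5.
R4 ← R4 + 270/137·R5.
Reading off the reduced rows gives a = -1, b = -1, c = -1/2, d = 9/4, e = -2.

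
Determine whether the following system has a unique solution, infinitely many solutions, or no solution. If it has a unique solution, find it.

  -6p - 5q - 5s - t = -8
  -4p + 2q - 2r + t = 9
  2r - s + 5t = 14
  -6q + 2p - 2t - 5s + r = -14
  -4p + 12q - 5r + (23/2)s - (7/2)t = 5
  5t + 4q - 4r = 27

no solution

Row-reduce:
R1 ← R1 / (-6).
R2 ← R2 + 4·R1.
R4 ← R4 − 2·R1.
R5 ← R5 + 4·R1.
R2 ← R2 / (16/3).
R1 ← R1 − 5/6·R2.
R4 ← R4 + 23/3·R2.
R5 ← R5 − 46/3·R2.
R6 ← R6 − 4·R2.
R3 ← R3 / (2).
R1 ← R1 − 5/16·R3.
R2 ← R2 + 3/8·R3.
R4 ← R4 + 15/8·R3.
R5 ← R5 − 3/4·R3.
R6 ← R6 + 5/2·R3.
R4 ← R4 / (-45/16).
R1 ← R1 − 15/32·R4.
R2 ← R2 − 7/16·R4.
R3 ← R3 + 1/2·R4.
R5 ← R5 − 45/8·R4.
R6 ← R6 + 15/4·R4.
Swap R5 and R6.
R5 ← R5 / (11/3).
R1 ← R1 + 1/12·R5.
R2 ← R2 − 179/90·R5.
R3 ← R3 − 149/90·R5.
R4 ← R4 + 76/45·R5.
Row 6 reduces to 0 = -2, a contradiction. The system is inconsistent.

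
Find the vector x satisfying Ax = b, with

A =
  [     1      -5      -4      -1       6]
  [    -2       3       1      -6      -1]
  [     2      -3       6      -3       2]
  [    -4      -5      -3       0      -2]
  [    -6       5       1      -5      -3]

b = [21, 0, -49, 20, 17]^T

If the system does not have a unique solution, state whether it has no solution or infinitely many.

x_1 = -4, x_2 = 2, x_3 = -6, x_4 = 1, x_5 = 2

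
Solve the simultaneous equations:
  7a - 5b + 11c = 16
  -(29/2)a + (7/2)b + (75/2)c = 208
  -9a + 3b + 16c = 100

Row-reduce:
R1 ← R1 / (7).
R2 ← R2 + 29/2·R1.
R3 ← R3 + 9·R1.
R2 ← R2 / (-48/7).
R1 ← R1 + 5/7·R2.
R3 ← R3 + 24/7·R2.
Rank is 2 with 3 unknowns, leaving c free.

infinitely many solutions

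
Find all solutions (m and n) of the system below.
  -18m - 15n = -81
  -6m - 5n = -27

Row-reduce:
R1 ← R1 / (-18).
R2 ← R2 + 6·R1.
Rank is 1 with 2 unknowns, leaving n free.

infinitely many solutions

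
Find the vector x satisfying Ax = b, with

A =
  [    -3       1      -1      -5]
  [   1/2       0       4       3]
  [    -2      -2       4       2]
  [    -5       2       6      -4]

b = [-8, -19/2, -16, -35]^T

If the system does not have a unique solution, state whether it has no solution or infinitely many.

Row-reduce:
R1 ← R1 / (-3).
R2 ← R2 − 1/2·R1.
R3 ← R3 + 2·R1.
R4 ← R4 + 5·R1.
R2 ← R2 / (1/6).
R1 ← R1 + 1/3·R2.
R3 ← R3 + 8/3·R2.
R4 ← R4 − 1/3·R2.
R3 ← R3 / (66).
R1 ← R1 − 8·R3.
R2 ← R2 − 23·R3.
Rank is 3 with 4 unknowns, leaving x_4 free.

infinitely many solutions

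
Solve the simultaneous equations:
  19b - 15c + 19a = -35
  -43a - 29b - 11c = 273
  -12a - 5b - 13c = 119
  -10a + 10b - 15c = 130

Row-reduce the augmented matrix:
R1 ← R1 / (19).
R2 ← R2 + 43·R1.
R3 ← R3 + 12·R1.
R4 ← R4 + 10·R1.
R2 ← R2 / (14).
R1 ← R1 − 1·R2.
R3 ← R3 − 7·R2.
R4 ← R4 − 20·R2.
Swap R3 and R4.
R3 ← R3 / (785/19).
R1 ← R1 − 46/19·R3.
R2 ← R2 + 61/19·R3.
R4 reduces to 0 = 0, so the extra equation is consistent.
Reading off the reduced rows gives a = -6, b = 1, c = -4.

a = -6, b = 1, c = -4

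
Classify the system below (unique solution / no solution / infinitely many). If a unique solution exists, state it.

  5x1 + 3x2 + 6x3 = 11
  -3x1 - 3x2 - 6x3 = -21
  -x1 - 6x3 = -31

x1 = -5, x2 = 0, x3 = 6

Row-reduce the augmented matrix:
R1 ← R1 / (5).
R2 ← R2 + 3·R1.
R3 ← R3 + 1·R1.
R2 ← R2 / (-6/5).
R1 ← R1 − 3/5·R2.
R3 ← R3 − 3/5·R2.
R3 ← R3 / (-6).
R2 ← R2 − 2·R3.
Reading off the reduced rows gives x1 = -5, x2 = 0, x3 = 6.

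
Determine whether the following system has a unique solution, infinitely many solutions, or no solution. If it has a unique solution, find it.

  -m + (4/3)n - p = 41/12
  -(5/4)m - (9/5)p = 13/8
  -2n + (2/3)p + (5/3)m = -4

m = 1/2, n = 2, p = -5/4

Row-reduce the augmented matrix:
R1 ← R1 / (-1).
R2 ← R2 + 5/4·R1.
R3 ← R3 − 5/3·R1.
R2 ← R2 / (-5/3).
R1 ← R1 + 4/3·R2.
R3 ← R3 − 2/9·R2.
R3 ← R3 / (-161/150).
R1 ← R1 − 36/25·R3.
R2 ← R2 − 33/100·R3.
Reading off the reduced rows gives m = 1/2, n = 2, p = -5/4.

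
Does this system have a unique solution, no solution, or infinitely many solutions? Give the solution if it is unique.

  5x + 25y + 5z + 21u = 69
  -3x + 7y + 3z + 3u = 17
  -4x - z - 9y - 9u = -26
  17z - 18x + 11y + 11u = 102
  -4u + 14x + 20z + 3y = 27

Row-reduce the augmented matrix:
R1 ← R1 / (5).
R2 ← R2 + 3·R1.
R3 ← R3 + 4·R1.
R4 ← R4 + 18·R1.
R5 ← R5 − 14·R1.
R2 ← R2 / (22).
R1 ← R1 − 5·R2.
R3 ← R3 − 11·R2.
R4 ← R4 − 101·R2.
R5 ← R5 + 67·R2.
Swap R3 and R4.
R3 ← R3 / (82/11).
R1 ← R1 + 4/11·R3.
R2 ← R2 − 3/11·R3.
R5 ← R5 − 267/11·R3.
Swap R4 and R5.
R4 ← R4 / (-2627/41).
R1 ← R1 − 284/205·R4.
R2 ← R2 − 33/205·R4.
R3 ← R3 − 412/205·R4.
R5 reduces to 0 = 0, so the extra equation is consistent.
Reading off the reduced rows gives x = -1, y = -1, z = 3, u = 4.

x = -1, y = -1, z = 3, u = 4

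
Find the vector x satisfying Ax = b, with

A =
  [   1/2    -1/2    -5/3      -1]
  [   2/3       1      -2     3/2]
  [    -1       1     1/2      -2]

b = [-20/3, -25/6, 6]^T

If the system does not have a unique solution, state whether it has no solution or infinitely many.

infinitely many solutions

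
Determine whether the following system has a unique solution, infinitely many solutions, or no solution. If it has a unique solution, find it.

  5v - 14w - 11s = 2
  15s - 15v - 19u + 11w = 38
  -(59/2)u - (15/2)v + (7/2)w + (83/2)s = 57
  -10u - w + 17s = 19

infinitely many solutions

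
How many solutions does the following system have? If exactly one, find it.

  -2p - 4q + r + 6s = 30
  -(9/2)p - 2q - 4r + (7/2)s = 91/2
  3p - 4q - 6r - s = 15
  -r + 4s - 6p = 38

infinitely many solutions

Row-reduce:
R1 ← R1 / (-2).
R2 ← R2 + 9/2·R1.
R3 ← R3 − 3·R1.
R4 ← R4 + 6·R1.
R2 ← R2 / (7).
R1 ← R1 − 2·R2.
R3 ← R3 + 10·R2.
R4 ← R4 − 12·R2.
R3 ← R3 / (-94/7).
R1 ← R1 − 9/7·R3.
R2 ← R2 + 25/28·R3.
R4 ← R4 − 47/7·R3.
Rank is 3 with 4 unknowns, leaving s free.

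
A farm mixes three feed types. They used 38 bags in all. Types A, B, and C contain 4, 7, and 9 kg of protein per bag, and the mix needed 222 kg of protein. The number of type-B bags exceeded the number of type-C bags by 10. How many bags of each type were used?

type-A bags: 18, type-B bags: 15, type-C bags: 5

Let a = type-A bags, b = type-B bags, c = type-C bags.
  a + b + c = 38
  9c + 7b + 4a = 222
  b - c = 10
Row-reduce the augmented matrix:
R2 ← R2 − 4·R1.
R2 ← R2 / (3).
R1 ← R1 − 1·R2.
R3 ← R3 − 1·R2.
R3 ← R3 / (-8/3).
R1 ← R1 + 2/3·R3.
R2 ← R2 − 5/3·R3.
Reading off the reduced rows gives a = 18, b = 15, c = 5.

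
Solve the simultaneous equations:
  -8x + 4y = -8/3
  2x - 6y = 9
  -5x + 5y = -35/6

Row-reduce the augmented matrix:
R1 ← R1 / (-8).
R2 ← R2 − 2·R1.
R3 ← R3 + 5·R1.
R2 ← R2 / (-5).
R1 ← R1 + 1/2·R2.
R3 ← R3 − 5/2·R2.
R3 reduces to 0 = 0, so the extra equation is consistent.
Reading off the reduced rows gives x = -1/2, y = -5/3.

x = -1/2, y = -5/3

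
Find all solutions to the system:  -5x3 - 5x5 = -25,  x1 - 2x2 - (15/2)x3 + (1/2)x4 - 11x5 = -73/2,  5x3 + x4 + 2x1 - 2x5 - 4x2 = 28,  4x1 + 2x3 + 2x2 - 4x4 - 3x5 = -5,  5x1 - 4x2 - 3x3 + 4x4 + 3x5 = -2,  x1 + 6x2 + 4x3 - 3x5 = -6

no solution

Row-reduce:
Swap R1 and R2.
R3 ← R3 − 2·R1.
R4 ← R4 − 4·R1.
R5 ← R5 − 5·R1.
R6 ← R6 − 1·R1.
Swap R2 and R4.
R2 ← R2 / (10).
R1 ← R1 + 2·R2.
R5 ← R5 − 6·R2.
R6 ← R6 − 8·R2.
R3 ← R3 / (20).
R1 ← R1 + 11/10·R3.
R2 ← R2 − 16/5·R3.
R4 ← R4 + 5·R3.
R5 ← R5 − 153/10·R3.
R6 ← R6 + 141/10·R3.
Swap R4 and R5.
R4 ← R4 / (51/10).
R1 ← R1 + 7/10·R4.
R2 ← R2 + 3/5·R4.
R6 ← R6 − 43/10·R4.
Swap R5 and R6.
R5 ← R5 / (-1324/51).
R1 ← R1 − 40/51·R5.
R2 ← R2 − 103/34·R5.
R3 ← R3 − 1·R5.
R4 ← R4 − 181/51·R5.
Row 6 reduces to 0 = 1/4, a contradiction. The system is inconsistent.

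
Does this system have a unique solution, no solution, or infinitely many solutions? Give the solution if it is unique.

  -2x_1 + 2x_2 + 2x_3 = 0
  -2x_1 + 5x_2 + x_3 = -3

Row-reduce:
R1 ← R1 / (-2).
R2 ← R2 + 2·R1.
R2 ← R2 / (3).
R1 ← R1 + 1·R2.
Rank is 2 with 3 unknowns, leaving x_3 free.

infinitely many solutions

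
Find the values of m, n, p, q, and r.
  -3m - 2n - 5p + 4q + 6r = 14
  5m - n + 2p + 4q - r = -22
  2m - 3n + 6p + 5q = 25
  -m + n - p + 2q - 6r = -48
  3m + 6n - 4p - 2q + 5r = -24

m = -4, n = -4, p = 6, q = -3, r = 6

Row-reduce the augmented matrix:
R1 ← R1 / (-3).
R2 ← R2 − 5·R1.
R3 ← R3 − 2·R1.
R4 ← R4 + 1·R1.
R5 ← R5 − 3·R1.
R2 ← R2 / (-13/3).
R1 ← R1 − 2/3·R2.
R3 ← R3 + 13/3·R2.
R4 ← R4 − 5/3·R2.
R5 ← R5 − 4·R2.
R3 ← R3 / (9).
R1 ← R1 − 9/13·R3.
R2 ← R2 − 19/13·R3.
R4 ← R4 + 23/13·R3.
R5 ← R5 + 193/13·R3.
R4 ← R4 / (163/39).
R1 ← R1 − 7/13·R4.
R2 ← R2 + 77/39·R4.
R3 ← R3 + 1/3·R4.
R5 ← R5 − 269/39·R4.
R5 ← R5 / (3288/163).
R1 ← R1 − 235/489·R5.
R2 ← R2 + 1894/489·R5.
R3 ← R3 + 487/489·R5.
R4 ← R4 + 646/489·R5.
Reading off the reduced rows gives m = -4, n = -4, p = 6, q = -3, r = 6.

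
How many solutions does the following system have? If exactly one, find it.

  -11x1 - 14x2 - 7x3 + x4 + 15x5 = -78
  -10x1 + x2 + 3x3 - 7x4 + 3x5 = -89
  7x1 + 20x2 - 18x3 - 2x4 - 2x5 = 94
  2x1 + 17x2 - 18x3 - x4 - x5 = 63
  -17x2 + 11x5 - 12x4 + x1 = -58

x1 = 6, x2 = 1, x3 = -2, x4 = 3, x5 = -1

Row-reduce the augmented matrix:
R1 ← R1 / (-11).
R2 ← R2 + 10·R1.
R3 ← R3 − 7·R1.
R4 ← R4 − 2·R1.
R5 ← R5 − 1·R1.
R2 ← R2 / (151/11).
R1 ← R1 − 14/11·R2.
R3 ← R3 − 122/11·R2.
R4 ← R4 − 159/11·R2.
R5 ← R5 + 201/11·R2.
R3 ← R3 / (-4533/151).
R1 ← R1 + 35/151·R3.
R2 ← R2 − 103/151·R3.
R4 ← R4 + 4399/151·R3.
R5 ← R5 − 1786/151·R3.
R4 ← R4 / (3977/1511).
R1 ← R1 − 912/1511·R4.
R2 ← R2 + 698/1511·R4.
R3 ← R3 + 253/1511·R4.
R5 ← R5 + 30910/1511·R4.
R5 ← R5 / (-199147/11931).
R1 ← R1 − 1492/11931·R5.
R2 ← R2 + 3532/3977·R5.
R3 ← R3 + 2830/3977·R5.
R4 ← R4 + 12397/11931·R5.
Reading off the reduced rows gives x1 = 6, x2 = 1, x3 = -2, x4 = 3, x5 = -1.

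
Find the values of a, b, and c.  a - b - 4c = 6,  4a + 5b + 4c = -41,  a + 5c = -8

a = -3, b = -5, c = -1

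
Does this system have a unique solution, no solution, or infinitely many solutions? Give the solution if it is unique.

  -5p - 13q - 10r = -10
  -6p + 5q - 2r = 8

Row-reduce:
R1 ← R1 / (-5).
R2 ← R2 + 6·R1.
R2 ← R2 / (103/5).
R1 ← R1 − 13/5·R2.
Rank is 2 with 3 unknowns, leaving r free.

infinitely many solutions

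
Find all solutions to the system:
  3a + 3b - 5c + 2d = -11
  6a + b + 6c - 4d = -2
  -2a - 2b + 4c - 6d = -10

infinitely many solutions

Row-reduce:
R1 ← R1 / (3).
R2 ← R2 − 6·R1.
R3 ← R3 + 2·R1.
R2 ← R2 / (-5).
R1 ← R1 − 1·R2.
R3 ← R3 / (2/3).
R1 ← R1 − 23/15·R3.
R2 ← R2 + 16/5·R3.
Rank is 3 with 4 unknowns, leaving d free.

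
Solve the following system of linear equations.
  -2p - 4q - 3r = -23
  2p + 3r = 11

Row-reduce:
R1 ← R1 / (-2).
R2 ← R2 − 2·R1.
R2 ← R2 / (-4).
R1 ← R1 − 2·R2.
Rank is 2 with 3 unknowns, leaving r free.

infinitely many solutions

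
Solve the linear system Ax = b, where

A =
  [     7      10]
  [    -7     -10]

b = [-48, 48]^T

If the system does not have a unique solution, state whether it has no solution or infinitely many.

infinitely many solutions

Row-reduce:
R1 ← R1 / (7).
R2 ← R2 + 7·R1.
Rank is 1 with 2 unknowns, leaving x_2 free.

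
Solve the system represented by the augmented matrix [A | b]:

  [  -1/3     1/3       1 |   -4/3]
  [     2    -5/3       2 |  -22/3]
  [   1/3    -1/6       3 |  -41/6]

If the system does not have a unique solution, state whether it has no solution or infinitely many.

no solution

Row-reduce:
R1 ← R1 / (-1/3).
R2 ← R2 − 2·R1.
R3 ← R3 − 1/3·R1.
R2 ← R2 / (1/3).
R1 ← R1 + 1·R2.
R3 ← R3 − 1/6·R2.
Row 3 reduces to 0 = -1/2, a contradiction. The system is inconsistent.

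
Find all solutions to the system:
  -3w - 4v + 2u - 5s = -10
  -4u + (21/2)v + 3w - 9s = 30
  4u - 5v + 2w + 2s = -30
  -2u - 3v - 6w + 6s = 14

no solution

Row-reduce:
R1 ← R1 / (2).
R2 ← R2 + 4·R1.
R3 ← R3 − 4·R1.
R4 ← R4 + 2·R1.
R2 ← R2 / (5/2).
R1 ← R1 + 2·R2.
R3 ← R3 − 3·R2.
R4 ← R4 + 7·R2.
R3 ← R3 / (58/5).
R1 ← R1 + 39/10·R3.
R2 ← R2 + 6/5·R3.
R4 ← R4 + 87/5·R3.
Row 4 reduces to 0 = -1, a contradiction. The system is inconsistent.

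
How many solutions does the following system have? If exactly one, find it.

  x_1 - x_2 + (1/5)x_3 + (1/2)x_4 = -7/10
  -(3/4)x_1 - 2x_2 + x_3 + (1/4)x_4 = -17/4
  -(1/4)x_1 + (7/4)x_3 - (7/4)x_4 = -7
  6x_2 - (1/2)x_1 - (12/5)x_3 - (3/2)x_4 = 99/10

infinitely many solutions

Row-reduce:
R2 ← R2 + 3/4·R1.
R3 ← R3 + 1/4·R1.
R4 ← R4 + 1/2·R1.
R2 ← R2 / (-11/4).
R1 ← R1 + 1·R2.
R3 ← R3 + 1/4·R2.
R4 ← R4 − 11/2·R2.
R3 ← R3 / (373/220).
R1 ← R1 + 12/55·R3.
R2 ← R2 + 23/55·R3.
Rank is 3 with 4 unknowns, leaving x_4 free.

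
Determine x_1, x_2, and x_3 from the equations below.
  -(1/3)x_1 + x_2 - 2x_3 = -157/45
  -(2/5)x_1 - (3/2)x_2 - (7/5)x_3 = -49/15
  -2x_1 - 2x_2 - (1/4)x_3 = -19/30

Row-reduce the augmented matrix:
R1 ← R1 / (-1/3).
R2 ← R2 + 2/5·R1.
R3 ← R3 + 2·R1.
R2 ← R2 / (-27/10).
R1 ← R1 + 3·R2.
R3 ← R3 + 8·R2.
R3 ← R3 / (949/108).
R1 ← R1 − 44/9·R3.
R2 ← R2 + 10/27·R3.
Reading off the reduced rows gives x_1 = -1/3, x_2 = 2/5, x_3 = 2.

x_1 = -1/3, x_2 = 2/5, x_3 = 2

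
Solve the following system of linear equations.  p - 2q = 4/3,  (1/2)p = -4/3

Row-reduce the augmented matrix:
R2 ← R2 − 1/2·R1.
R1 ← R1 + 2·R2.
Reading off the reduced rows gives p = -8/3, q = -2.

p = -8/3, q = -2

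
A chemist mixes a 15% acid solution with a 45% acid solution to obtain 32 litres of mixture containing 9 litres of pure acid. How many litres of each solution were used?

litres of solution A: 18, litres of solution B: 14

Let a = litres of solution A, b = litres of solution B.
  a + b = 32
  (3/20)a + (9/20)b = 9
Row-reduce the augmented matrix:
R2 ← R2 − 3/20·R1.
R2 ← R2 / (3/10).
R1 ← R1 − 1·R2.
Reading off the reduced rows gives a = 18, b = 14.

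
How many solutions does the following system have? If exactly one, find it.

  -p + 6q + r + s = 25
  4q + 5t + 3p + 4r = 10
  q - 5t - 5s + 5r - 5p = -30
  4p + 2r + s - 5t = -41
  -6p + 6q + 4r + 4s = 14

p = -2, q = 5, r = -6, s = -1, t = 4

Row-reduce the augmented matrix:
R1 ← R1 / (-1).
R2 ← R2 − 3·R1.
R3 ← R3 + 5·R1.
R4 ← R4 − 4·R1.
R5 ← R5 + 6·R1.
R2 ← R2 / (22).
R1 ← R1 + 6·R2.
R3 ← R3 + 29·R2.
R4 ← R4 − 24·R2.
R5 ← R5 + 30·R2.
R3 ← R3 / (203/22).
R1 ← R1 − 10/11·R3.
R2 ← R2 − 7/22·R3.
R4 ← R4 + 18/11·R3.
R5 ← R5 − 83/11·R3.
R4 ← R4 / (19/29).
R1 ← R1 − 12/29·R4.
R2 ← R2 − 10/29·R4.
R3 ← R3 + 19/29·R4.
R5 ← R5 − 204/29·R4.
R5 ← R5 / (2180/19).
R1 ← R1 − 145/19·R5.
R2 ← R2 − 105/19·R5.
R3 ← R3 + 10·R5.
R4 ← R4 + 295/19·R5.
Reading off the reduced rows gives p = -2, q = 5, r = -6, s = -1, t = 4.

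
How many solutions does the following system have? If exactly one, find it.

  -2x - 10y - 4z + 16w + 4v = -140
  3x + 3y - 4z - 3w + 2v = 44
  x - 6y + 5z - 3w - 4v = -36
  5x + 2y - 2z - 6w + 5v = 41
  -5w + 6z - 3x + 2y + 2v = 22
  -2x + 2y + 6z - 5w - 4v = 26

Row-reduce the augmented matrix:
R1 ← R1 / (-2).
R2 ← R2 − 3·R1.
R3 ← R3 − 1·R1.
R4 ← R4 − 5·R1.
R5 ← R5 + 3·R1.
R6 ← R6 + 2·R1.
R2 ← R2 / (-12).
R1 ← R1 − 5·R2.
R3 ← R3 + 11·R2.
R4 ← R4 + 23·R2.
R5 ← R5 − 17·R2.
R6 ← R6 − 12·R2.
R3 ← R3 / (73/6).
R1 ← R1 + 13/6·R3.
R2 ← R2 − 5/6·R3.
R4 ← R4 − 43/6·R3.
R5 ← R5 + 13/6·R3.
R4 ← R4 / (313/146).
R1 ← R1 + 261/146·R4.
R2 ← R2 + 113/146·R4.
R3 ← R3 + 171/146·R4.
R5 ← R5 + 261/146·R4.
R5 ← R5 / (3123/313).
R1 ← R1 − 1245/313·R5.
R2 ← R2 − 575/313·R5.
R3 ← R3 − 643/313·R5.
R4 ← R4 − 754/313·R5.
R6 reduces to 0 = 0, so the extra equation is consistent.
Reading off the reduced rows gives x = -2, y = 6, z = -4, w = -6, v = -1.

x = -2, y = 6, z = -4, w = -6, v = -1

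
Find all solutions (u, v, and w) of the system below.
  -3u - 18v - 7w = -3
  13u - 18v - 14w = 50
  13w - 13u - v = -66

u = 2, v = 1, w = -3

Row-reduce the augmented matrix:
R1 ← R1 / (-3).
R2 ← R2 − 13·R1.
R3 ← R3 + 13·R1.
R2 ← R2 / (-96).
R1 ← R1 − 6·R2.
R3 ← R3 − 77·R2.
R3 ← R3 / (2239/288).
R1 ← R1 + 7/16·R3.
R2 ← R2 − 133/288·R3.
Reading off the reduced rows gives u = 2, v = 1, w = -3.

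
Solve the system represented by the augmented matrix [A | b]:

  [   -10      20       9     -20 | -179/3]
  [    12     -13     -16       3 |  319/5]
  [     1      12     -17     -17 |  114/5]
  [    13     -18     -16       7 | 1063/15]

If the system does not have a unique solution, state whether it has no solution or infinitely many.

x_1 = 4/3, x_2 = -2/3, x_3 = -7/3, x_4 = 3/5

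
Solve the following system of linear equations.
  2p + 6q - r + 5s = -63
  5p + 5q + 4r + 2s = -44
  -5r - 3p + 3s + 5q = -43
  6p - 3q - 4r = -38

p = -6, q = -6, r = 5, s = -2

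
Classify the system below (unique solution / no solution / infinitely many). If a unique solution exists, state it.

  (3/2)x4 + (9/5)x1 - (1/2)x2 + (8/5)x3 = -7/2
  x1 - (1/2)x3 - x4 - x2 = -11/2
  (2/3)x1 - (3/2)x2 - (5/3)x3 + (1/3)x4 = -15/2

Row-reduce:
R1 ← R1 / (9/5).
R2 ← R2 − 1·R1.
R3 ← R3 − 2/3·R1.
R2 ← R2 / (-13/18).
R1 ← R1 + 5/18·R2.
R3 ← R3 + 71/54·R2.
R3 ← R3 / (7/26).
R1 ← R1 − 37/26·R3.
R2 ← R2 − 25/13·R3.
Rank is 3 with 4 unknowns, leaving x4 free.

infinitely many solutions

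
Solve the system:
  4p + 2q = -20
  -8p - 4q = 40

Row-reduce:
R1 ← R1 / (4).
R2 ← R2 + 8·R1.
Rank is 1 with 2 unknowns, leaving q free.

infinitely many solutions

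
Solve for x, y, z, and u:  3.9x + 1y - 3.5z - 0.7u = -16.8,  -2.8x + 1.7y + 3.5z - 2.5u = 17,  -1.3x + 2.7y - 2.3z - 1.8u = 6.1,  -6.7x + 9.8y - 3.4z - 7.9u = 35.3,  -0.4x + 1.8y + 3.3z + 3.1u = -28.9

Row-reduce the augmented matrix:
R1 ← R1 / (39/10).
R2 ← R2 + 14/5·R1.
R3 ← R3 + 13/10·R1.
R4 ← R4 + 67/10·R1.
R5 ← R5 + 2/5·R1.
R2 ← R2 / (943/390).
R1 ← R1 − 10/39·R2.
R3 ← R3 − 91/30·R2.
R4 ← R4 − 2246/195·R2.
R5 ← R5 − 371/195·R2.
R3 ← R3 / (-44369/9430).
R1 ← R1 + 945/943·R3.
R2 ← R2 − 385/943·R3.
R4 ← R4 + 133107/9430·R3.
R5 ← R5 − 20409/9430·R3.
Swap R4 and R5.
R4 ← R4 / (2745603/443690).
R1 ← R1 + 10217/44369·R4.
R2 ← R2 + 48423/44369·R4.
R3 ← R3 + 16346/44369·R4.
R5 reduces to 0 = 0, so the extra equation is consistent.
Reading off the reduced rows gives x = -5, y = -5, z = -1, u = -6.

x = -5, y = -5, z = -1, u = -6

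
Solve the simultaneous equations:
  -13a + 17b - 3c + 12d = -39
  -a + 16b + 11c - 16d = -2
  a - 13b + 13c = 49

infinitely many solutions

Row-reduce:
R1 ← R1 / (-13).
R2 ← R2 + 1·R1.
R3 ← R3 − 1·R1.
R2 ← R2 / (191/13).
R1 ← R1 + 17/13·R2.
R3 ← R3 + 152/13·R2.
R3 ← R3 / (4146/191).
R1 ← R1 − 235/191·R3.
R2 ← R2 − 146/191·R3.
Rank is 3 with 4 unknowns, leaving d free.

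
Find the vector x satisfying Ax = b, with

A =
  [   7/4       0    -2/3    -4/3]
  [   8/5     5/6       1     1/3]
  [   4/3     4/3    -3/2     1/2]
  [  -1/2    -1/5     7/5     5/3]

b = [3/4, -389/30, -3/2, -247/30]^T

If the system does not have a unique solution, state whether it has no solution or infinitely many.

Row-reduce the augmented matrix:
R1 ← R1 / (7/4).
R2 ← R2 − 8/5·R1.
R3 ← R3 − 4/3·R1.
R4 ← R4 + 1/2·R1.
R2 ← R2 / (5/6).
R3 ← R3 − 4/3·R2.
R4 ← R4 + 1/5·R2.
R3 ← R3 / (-11237/3150).
R1 ← R1 + 8/21·R3.
R2 ← R2 − 338/175·R3.
R4 ← R4 − 4189/2625·R3.
R4 ← R4 / (206528/168555).
R1 ← R1 + 7400/11237·R4.
R2 ← R2 − 15044/11237·R4.
R3 ← R3 − 3049/11237·R4.
Reading off the reduced rows gives x_1 = -3, x_2 = -3, x_3 = -5, x_4 = -2.

x_1 = -3, x_2 = -3, x_3 = -5, x_4 = -2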